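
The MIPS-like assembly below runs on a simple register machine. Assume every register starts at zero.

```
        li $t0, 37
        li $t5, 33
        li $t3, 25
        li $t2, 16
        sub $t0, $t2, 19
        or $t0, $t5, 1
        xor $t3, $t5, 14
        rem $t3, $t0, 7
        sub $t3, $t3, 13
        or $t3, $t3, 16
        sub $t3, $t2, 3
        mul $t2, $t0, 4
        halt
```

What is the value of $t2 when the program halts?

132

after li $t0, 37: $t0=37
after li $t5, 33: $t5=33
after li $t3, 25: $t3=25
after li $t2, 16: $t2=16
after sub $t0, $t2, 19: $t0=16-19=-3
after or $t0, $t5, 1: $t0=33|1=33
after xor $t3, $t5, 14: $t3=33^14=47
after rem $t3, $t0, 7: $t3=33%7=5
after sub $t3, $t3, 13: $t3=5-13=-8
after or $t3, $t3, 16: $t3=(-8)|16=-8
after sub $t3, $t2, 3: $t3=16-3=13
after mul $t2, $t0, 4: $t2=33*4=132
halt.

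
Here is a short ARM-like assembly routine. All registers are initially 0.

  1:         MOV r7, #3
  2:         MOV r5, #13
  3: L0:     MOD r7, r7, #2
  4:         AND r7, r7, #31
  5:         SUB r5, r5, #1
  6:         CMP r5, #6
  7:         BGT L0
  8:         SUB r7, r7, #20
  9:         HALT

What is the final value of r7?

-19

r7=3
r5=13
r7=3%2=1
r7=1&31=1
r5=13-1=12
CMP r5, #6  (cmp 12,6)
BGT L0: taken
r7=1%2=1
r7=1&31=1
r5=12-1=11
CMP r5, #6  (cmp 11,6)
BGT L0: taken
r7=1%2=1
r7=1&31=1
r5=11-1=10
CMP r5, #6  (cmp 10,6)
BGT L0: taken
r7=1%2=1
r7=1&31=1
r5=10-1=9
CMP r5, #6  (cmp 9,6)
BGT L0: taken
r7=1%2=1
r7=1&31=1
r5=9-1=8
CMP r5, #6  (cmp 8,6)
BGT L0: taken
r7=1%2=1
r7=1&31=1
r5=8-1=7
CMP r5, #6  (cmp 7,6)
BGT L0: taken
r7=1%2=1
r7=1&31=1
r5=7-1=6
CMP r5, #6  (cmp 6,6)
BGT L0: not taken
r7=1-20=-19
halt.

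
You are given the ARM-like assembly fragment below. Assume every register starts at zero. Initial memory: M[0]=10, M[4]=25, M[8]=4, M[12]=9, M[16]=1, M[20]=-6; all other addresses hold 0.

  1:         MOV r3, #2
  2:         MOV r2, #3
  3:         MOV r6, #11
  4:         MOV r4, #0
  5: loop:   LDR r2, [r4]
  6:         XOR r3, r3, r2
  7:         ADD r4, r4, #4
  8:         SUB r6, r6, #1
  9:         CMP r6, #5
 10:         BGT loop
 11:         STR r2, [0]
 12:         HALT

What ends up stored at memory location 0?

-6

r3=2
r2=3
r6=11
r4=0
r2=M[0]=10
r3=2^10=8
r4=0+4=4
r6=11-1=10
CMP r6, #5  (cmp 10,5)
BGT loop: taken
r2=M[4]=25
r3=8^25=17
r4=4+4=8
r6=10-1=9
CMP r6, #5  (cmp 9,5)
BGT loop: taken
r2=M[8]=4
r3=17^4=21
r4=8+4=12
r6=9-1=8
CMP r6, #5  (cmp 8,5)
BGT loop: taken
r2=M[12]=9
r3=21^9=28
r4=12+4=16
r6=8-1=7
CMP r6, #5  (cmp 7,5)
BGT loop: taken
r2=M[16]=1
r3=28^1=29
r4=16+4=20
r6=7-1=6
CMP r6, #5  (cmp 6,5)
BGT loop: taken
r2=M[20]=-6
r3=29^(-6)=-25
r4=20+4=24
r6=6-1=5
CMP r6, #5  (cmp 5,5)
BGT loop: not taken
STR r2, [0] → M[0]=-6
halt.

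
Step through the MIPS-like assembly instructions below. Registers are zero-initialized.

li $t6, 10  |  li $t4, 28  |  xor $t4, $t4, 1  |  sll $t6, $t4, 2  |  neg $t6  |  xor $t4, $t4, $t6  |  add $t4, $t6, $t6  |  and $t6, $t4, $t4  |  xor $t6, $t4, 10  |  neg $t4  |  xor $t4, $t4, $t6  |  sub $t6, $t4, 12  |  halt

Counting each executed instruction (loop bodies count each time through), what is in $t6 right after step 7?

li $t6, 10 → $t6=10
li $t4, 28 → $t4=28
xor $t4, $t4, 1 → $t4=28^1=29
sll $t6, $t4, 2 → $t6=29<<2=116
neg $t6 → $t6=-(116)=-116
xor $t4, $t4, $t6 → $t4=29^(-116)=-111
add $t4, $t6, $t6 → $t4=(-116)+(-116)=-232
After step 7: $t6 = -116.

-116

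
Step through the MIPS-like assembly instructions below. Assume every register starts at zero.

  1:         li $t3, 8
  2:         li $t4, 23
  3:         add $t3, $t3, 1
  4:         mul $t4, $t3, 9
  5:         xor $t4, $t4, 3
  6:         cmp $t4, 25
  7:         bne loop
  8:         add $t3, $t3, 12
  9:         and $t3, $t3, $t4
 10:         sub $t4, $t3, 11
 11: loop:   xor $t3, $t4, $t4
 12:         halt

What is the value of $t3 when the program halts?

0

$t3=8
$t4=23
$t3=8+1=9
$t4=9*9=81
$t4=81^3=82
cmp $t4, 25  (cmp 82,25)
bne loop: taken
$t3=82^82=0
halt.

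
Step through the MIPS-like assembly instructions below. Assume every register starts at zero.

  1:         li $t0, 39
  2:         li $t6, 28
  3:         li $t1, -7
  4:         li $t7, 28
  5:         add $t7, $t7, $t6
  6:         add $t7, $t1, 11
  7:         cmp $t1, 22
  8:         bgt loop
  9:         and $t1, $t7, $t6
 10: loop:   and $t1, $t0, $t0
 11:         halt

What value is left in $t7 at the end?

li $t0, 39 → $t0=39
li $t6, 28 → $t6=28
li $t1, -7 → $t1=-7
li $t7, 28 → $t7=28
add $t7, $t7, $t6 → $t7=28+28=56
add $t7, $t1, 11 → $t7=(-7)+11=4
cmp $t1, 22  (cmp -7,22)
bgt loop: not taken
and $t1, $t7, $t6 → $t1=4&28=4
and $t1, $t0, $t0 → $t1=39&39=39
halt.

4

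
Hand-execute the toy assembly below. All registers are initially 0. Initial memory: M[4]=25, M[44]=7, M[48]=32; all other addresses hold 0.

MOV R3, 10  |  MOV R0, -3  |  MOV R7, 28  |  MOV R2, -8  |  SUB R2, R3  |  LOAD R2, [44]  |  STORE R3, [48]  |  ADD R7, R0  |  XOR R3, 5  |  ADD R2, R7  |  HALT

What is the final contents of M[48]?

MOV R3, 10 → R3=10
MOV R0, -3 → R0=-3
MOV R7, 28 → R7=28
MOV R2, -8 → R2=-8
SUB R2, R3 → R2=(-8)-10=-18
LOAD R2, [44] → R2=M[44]=7
STORE R3, [48] → M[48]=10
ADD R7, R0 → R7=28+(-3)=25
XOR R3, 5 → R3=10^5=15
ADD R2, R7 → R2=7+25=32
halt.

10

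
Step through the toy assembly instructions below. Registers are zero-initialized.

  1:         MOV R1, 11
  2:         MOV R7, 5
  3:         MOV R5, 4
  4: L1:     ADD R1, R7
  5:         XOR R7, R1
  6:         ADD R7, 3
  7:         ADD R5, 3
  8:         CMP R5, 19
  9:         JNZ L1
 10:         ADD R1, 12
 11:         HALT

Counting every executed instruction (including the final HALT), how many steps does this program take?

35

MOV R1, 11 → R1=11
MOV R7, 5 → R7=5
MOV R5, 4 → R5=4
ADD R1, R7 → R1=11+5=16
XOR R7, R1 → R7=5^16=21
ADD R7, 3 → R7=21+3=24
ADD R5, 3 → R5=4+3=7
CMP R5, 19  (cmp 7,19)
JNZ L1: taken
ADD R1, R7 → R1=16+24=40
XOR R7, R1 → R7=24^40=48
ADD R7, 3 → R7=48+3=51
ADD R5, 3 → R5=7+3=10
CMP R5, 19  (cmp 10,19)
JNZ L1: taken
ADD R1, R7 → R1=40+51=91
XOR R7, R1 → R7=51^91=104
ADD R7, 3 → R7=104+3=107
ADD R5, 3 → R5=10+3=13
CMP R5, 19  (cmp 13,19)
JNZ L1: taken
ADD R1, R7 → R1=91+107=198
XOR R7, R1 → R7=107^198=173
ADD R7, 3 → R7=173+3=176
ADD R5, 3 → R5=13+3=16
CMP R5, 19  (cmp 16,19)
JNZ L1: taken
ADD R1, R7 → R1=198+176=374
XOR R7, R1 → R7=176^374=454
ADD R7, 3 → R7=454+3=457
ADD R5, 3 → R5=16+3=19
CMP R5, 19  (cmp 19,19)
JNZ L1: not taken
ADD R1, 12 → R1=374+12=386
halt.
Total executed instructions: 35.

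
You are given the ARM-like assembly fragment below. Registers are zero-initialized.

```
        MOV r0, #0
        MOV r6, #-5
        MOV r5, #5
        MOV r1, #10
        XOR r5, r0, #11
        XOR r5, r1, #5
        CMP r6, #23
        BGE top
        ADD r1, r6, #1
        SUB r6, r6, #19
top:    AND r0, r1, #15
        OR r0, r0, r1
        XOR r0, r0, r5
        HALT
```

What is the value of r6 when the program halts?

MOV r0, #0 → r0=0
MOV r6, #-5 → r6=-5
MOV r5, #5 → r5=5
MOV r1, #10 → r1=10
XOR r5, r0, #11 → r5=0^11=11
XOR r5, r1, #5 → r5=10^5=15
CMP r6, #23  (cmp -5,23)
BGE top: not taken
ADD r1, r6, #1 → r1=(-5)+1=-4
SUB r6, r6, #19 → r6=(-5)-19=-24
AND r0, r1, #15 → r0=(-4)&15=12
OR r0, r0, r1 → r0=12|(-4)=-4
XOR r0, r0, r5 → r0=(-4)^15=-13
halt.

-24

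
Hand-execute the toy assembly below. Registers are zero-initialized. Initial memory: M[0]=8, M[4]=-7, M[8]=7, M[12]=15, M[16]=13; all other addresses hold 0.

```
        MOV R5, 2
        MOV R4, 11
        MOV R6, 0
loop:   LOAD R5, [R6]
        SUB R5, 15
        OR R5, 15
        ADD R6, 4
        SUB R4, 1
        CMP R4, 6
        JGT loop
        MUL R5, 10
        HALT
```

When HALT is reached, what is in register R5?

MOV R5, 2 → R5=2
MOV R4, 11 → R4=11
MOV R6, 0 → R6=0
LOAD R5, [R6] → R5=M[0]=8
SUB R5, 15 → R5=8-15=-7
OR R5, 15 → R5=(-7)|15=-1
ADD R6, 4 → R6=0+4=4
SUB R4, 1 → R4=11-1=10
CMP R4, 6  (cmp 10,6)
JGT loop: taken
LOAD R5, [R6] → R5=M[4]=-7
SUB R5, 15 → R5=(-7)-15=-22
OR R5, 15 → R5=(-22)|15=-17
ADD R6, 4 → R6=4+4=8
SUB R4, 1 → R4=10-1=9
CMP R4, 6  (cmp 9,6)
JGT loop: taken
LOAD R5, [R6] → R5=M[8]=7
SUB R5, 15 → R5=7-15=-8
OR R5, 15 → R5=(-8)|15=-1
ADD R6, 4 → R6=8+4=12
SUB R4, 1 → R4=9-1=8
CMP R4, 6  (cmp 8,6)
JGT loop: taken
LOAD R5, [R6] → R5=M[12]=15
SUB R5, 15 → R5=15-15=0
OR R5, 15 → R5=0|15=15
ADD R6, 4 → R6=12+4=16
SUB R4, 1 → R4=8-1=7
CMP R4, 6  (cmp 7,6)
JGT loop: taken
LOAD R5, [R6] → R5=M[16]=13
SUB R5, 15 → R5=13-15=-2
OR R5, 15 → R5=(-2)|15=-1
ADD R6, 4 → R6=16+4=20
SUB R4, 1 → R4=7-1=6
CMP R4, 6  (cmp 6,6)
JGT loop: not taken
MUL R5, 10 → R5=(-1)*10=-10
halt.

-10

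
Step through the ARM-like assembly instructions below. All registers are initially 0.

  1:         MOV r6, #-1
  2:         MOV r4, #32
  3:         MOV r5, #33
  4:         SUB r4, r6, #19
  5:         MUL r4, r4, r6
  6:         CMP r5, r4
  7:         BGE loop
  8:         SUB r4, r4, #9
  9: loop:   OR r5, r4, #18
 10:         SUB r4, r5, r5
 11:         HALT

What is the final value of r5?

r6=-1
r4=32
r5=33
r4=(-1)-19=-20
r4=(-20)*(-1)=20
CMP r5, r4  (cmp 33,20)
BGE loop: taken
r5=20|18=22
r4=22-22=0
halt.

22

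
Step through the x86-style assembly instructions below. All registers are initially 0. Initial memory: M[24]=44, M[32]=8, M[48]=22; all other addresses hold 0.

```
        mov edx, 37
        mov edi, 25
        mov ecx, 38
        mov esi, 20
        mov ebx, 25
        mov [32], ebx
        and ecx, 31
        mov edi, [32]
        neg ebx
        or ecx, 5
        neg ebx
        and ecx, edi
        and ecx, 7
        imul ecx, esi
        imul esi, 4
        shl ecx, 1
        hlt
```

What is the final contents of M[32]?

25

after mov edx, 37: edx=37
after mov edi, 25: edi=25
after mov ecx, 38: ecx=38
after mov esi, 20: esi=20
after mov ebx, 25: ebx=25
mov [32], ebx → M[32]=25
after and ecx, 31: ecx=38&31=6
after mov edi, [32]: edi=M[32]=25
after neg ebx: ebx=-(25)=-25
after or ecx, 5: ecx=6|5=7
after neg ebx: ebx=-(-25)=25
after and ecx, edi: ecx=7&25=1
after and ecx, 7: ecx=1&7=1
after imul ecx, esi: ecx=1*20=20
after imul esi, 4: esi=20*4=80
after shl ecx, 1: ecx=20<<1=40
halt.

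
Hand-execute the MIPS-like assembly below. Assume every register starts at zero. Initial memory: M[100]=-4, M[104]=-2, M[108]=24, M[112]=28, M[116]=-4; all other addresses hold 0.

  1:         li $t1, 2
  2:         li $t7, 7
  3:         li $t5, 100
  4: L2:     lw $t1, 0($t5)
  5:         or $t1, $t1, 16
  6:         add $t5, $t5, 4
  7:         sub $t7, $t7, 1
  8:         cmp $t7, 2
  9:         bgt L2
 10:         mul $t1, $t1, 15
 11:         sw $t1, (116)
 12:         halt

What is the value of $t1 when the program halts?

li $t1, 2 → $t1=2
li $t7, 7 → $t7=7
li $t5, 100 → $t5=100
lw $t1, 0($t5) → $t1=M[100]=-4
or $t1, $t1, 16 → $t1=(-4)|16=-4
add $t5, $t5, 4 → $t5=100+4=104
sub $t7, $t7, 1 → $t7=7-1=6
cmp $t7, 2  (cmp 6,2)
bgt L2: taken
lw $t1, 0($t5) → $t1=M[104]=-2
or $t1, $t1, 16 → $t1=(-2)|16=-2
add $t5, $t5, 4 → $t5=104+4=108
sub $t7, $t7, 1 → $t7=6-1=5
cmp $t7, 2  (cmp 5,2)
bgt L2: taken
lw $t1, 0($t5) → $t1=M[108]=24
or $t1, $t1, 16 → $t1=24|16=24
add $t5, $t5, 4 → $t5=108+4=112
sub $t7, $t7, 1 → $t7=5-1=4
cmp $t7, 2  (cmp 4,2)
bgt L2: taken
lw $t1, 0($t5) → $t1=M[112]=28
or $t1, $t1, 16 → $t1=28|16=28
add $t5, $t5, 4 → $t5=112+4=116
sub $t7, $t7, 1 → $t7=4-1=3
cmp $t7, 2  (cmp 3,2)
bgt L2: taken
lw $t1, 0($t5) → $t1=M[116]=-4
or $t1, $t1, 16 → $t1=(-4)|16=-4
add $t5, $t5, 4 → $t5=116+4=120
sub $t7, $t7, 1 → $t7=3-1=2
cmp $t7, 2  (cmp 2,2)
bgt L2: not taken
mul $t1, $t1, 15 → $t1=(-4)*15=-60
sw $t1, (116) → M[116]=-60
halt.

-60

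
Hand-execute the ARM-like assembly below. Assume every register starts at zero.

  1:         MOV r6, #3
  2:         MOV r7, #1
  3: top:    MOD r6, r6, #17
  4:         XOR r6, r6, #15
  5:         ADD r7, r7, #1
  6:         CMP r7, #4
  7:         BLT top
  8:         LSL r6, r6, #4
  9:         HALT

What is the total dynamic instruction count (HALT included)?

after MOV r6, #3: r6=3
after MOV r7, #1: r7=1
after MOD r6, r6, #17: r6=3%17=3
after XOR r6, r6, #15: r6=3^15=12
after ADD r7, r7, #1: r7=1+1=2
CMP r7, #4  (cmp 2,4)
BLT top: taken
after MOD r6, r6, #17: r6=12%17=12
after XOR r6, r6, #15: r6=12^15=3
after ADD r7, r7, #1: r7=2+1=3
CMP r7, #4  (cmp 3,4)
BLT top: taken
after MOD r6, r6, #17: r6=3%17=3
after XOR r6, r6, #15: r6=3^15=12
after ADD r7, r7, #1: r7=3+1=4
CMP r7, #4  (cmp 4,4)
BLT top: not taken
after LSL r6, r6, #4: r6=12<<4=192
halt.
Total executed instructions: 19.

19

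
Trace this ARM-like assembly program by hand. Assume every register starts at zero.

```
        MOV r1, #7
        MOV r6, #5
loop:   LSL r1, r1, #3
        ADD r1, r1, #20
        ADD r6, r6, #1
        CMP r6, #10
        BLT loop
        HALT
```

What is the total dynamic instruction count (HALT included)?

28

after MOV r1, #7: r1=7
after MOV r6, #5: r6=5
after LSL r1, r1, #3: r1=7<<3=56
after ADD r1, r1, #20: r1=56+20=76
after ADD r6, r6, #1: r6=5+1=6
CMP r6, #10  (cmp 6,10)
BLT loop: taken
after LSL r1, r1, #3: r1=76<<3=608
after ADD r1, r1, #20: r1=608+20=628
after ADD r6, r6, #1: r6=6+1=7
CMP r6, #10  (cmp 7,10)
BLT loop: taken
after LSL r1, r1, #3: r1=628<<3=5024
after ADD r1, r1, #20: r1=5024+20=5044
after ADD r6, r6, #1: r6=7+1=8
CMP r6, #10  (cmp 8,10)
BLT loop: taken
after LSL r1, r1, #3: r1=5044<<3=40352
after ADD r1, r1, #20: r1=40352+20=40372
after ADD r6, r6, #1: r6=8+1=9
CMP r6, #10  (cmp 9,10)
BLT loop: taken
after LSL r1, r1, #3: r1=40372<<3=322976
after ADD r1, r1, #20: r1=322976+20=322996
after ADD r6, r6, #1: r6=9+1=10
CMP r6, #10  (cmp 10,10)
BLT loop: not taken
halt.
Total executed instructions: 28.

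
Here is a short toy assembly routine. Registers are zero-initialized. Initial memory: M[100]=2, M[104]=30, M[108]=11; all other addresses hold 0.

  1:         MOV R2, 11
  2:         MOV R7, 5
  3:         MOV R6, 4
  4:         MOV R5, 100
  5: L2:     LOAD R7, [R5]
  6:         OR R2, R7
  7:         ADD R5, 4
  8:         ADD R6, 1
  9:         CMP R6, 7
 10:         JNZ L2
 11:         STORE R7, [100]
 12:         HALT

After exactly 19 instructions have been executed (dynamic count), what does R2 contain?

MOV R2, 11 → R2=11
MOV R7, 5 → R7=5
MOV R6, 4 → R6=4
MOV R5, 100 → R5=100
LOAD R7, [R5] → R7=M[100]=2
OR R2, R7 → R2=11|2=11
ADD R5, 4 → R5=100+4=104
ADD R6, 1 → R6=4+1=5
CMP R6, 7  (cmp 5,7)
JNZ L2: taken
LOAD R7, [R5] → R7=M[104]=30
OR R2, R7 → R2=11|30=31
ADD R5, 4 → R5=104+4=108
ADD R6, 1 → R6=5+1=6
CMP R6, 7  (cmp 6,7)
JNZ L2: taken
LOAD R7, [R5] → R7=M[108]=11
OR R2, R7 → R2=31|11=31
ADD R5, 4 → R5=108+4=112
After step 19: R2 = 31.

31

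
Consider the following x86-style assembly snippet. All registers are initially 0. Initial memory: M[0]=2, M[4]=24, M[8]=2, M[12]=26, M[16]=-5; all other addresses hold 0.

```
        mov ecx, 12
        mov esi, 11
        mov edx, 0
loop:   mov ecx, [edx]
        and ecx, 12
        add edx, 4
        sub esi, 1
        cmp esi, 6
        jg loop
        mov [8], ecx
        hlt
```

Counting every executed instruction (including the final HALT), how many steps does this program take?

mov ecx, 12 → ecx=12
mov esi, 11 → esi=11
mov edx, 0 → edx=0
mov ecx, [edx] → ecx=M[0]=2
and ecx, 12 → ecx=2&12=0
add edx, 4 → edx=0+4=4
sub esi, 1 → esi=11-1=10
cmp esi, 6  (cmp 10,6)
jg loop: taken
mov ecx, [edx] → ecx=M[4]=24
and ecx, 12 → ecx=24&12=8
add edx, 4 → edx=4+4=8
sub esi, 1 → esi=10-1=9
cmp esi, 6  (cmp 9,6)
jg loop: taken
mov ecx, [edx] → ecx=M[8]=2
and ecx, 12 → ecx=2&12=0
add edx, 4 → edx=8+4=12
sub esi, 1 → esi=9-1=8
cmp esi, 6  (cmp 8,6)
jg loop: taken
mov ecx, [edx] → ecx=M[12]=26
and ecx, 12 → ecx=26&12=8
add edx, 4 → edx=12+4=16
sub esi, 1 → esi=8-1=7
cmp esi, 6  (cmp 7,6)
jg loop: taken
mov ecx, [edx] → ecx=M[16]=-5
and ecx, 12 → ecx=(-5)&12=8
add edx, 4 → edx=16+4=20
sub esi, 1 → esi=7-1=6
cmp esi, 6  (cmp 6,6)
jg loop: not taken
mov [8], ecx → M[8]=8
halt.
Total executed instructions: 35.

35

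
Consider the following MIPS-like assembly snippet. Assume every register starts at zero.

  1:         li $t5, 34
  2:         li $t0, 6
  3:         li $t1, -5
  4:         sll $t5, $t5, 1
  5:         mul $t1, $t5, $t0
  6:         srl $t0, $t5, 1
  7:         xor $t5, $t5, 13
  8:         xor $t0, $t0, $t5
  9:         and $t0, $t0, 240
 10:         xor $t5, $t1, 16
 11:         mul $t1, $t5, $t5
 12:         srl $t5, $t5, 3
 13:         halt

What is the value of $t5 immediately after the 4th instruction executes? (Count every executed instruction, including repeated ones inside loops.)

after li $t5, 34: $t5=34
after li $t0, 6: $t0=6
after li $t1, -5: $t1=-5
after sll $t5, $t5, 1: $t5=34<<1=68
After step 4: $t5 = 68.

68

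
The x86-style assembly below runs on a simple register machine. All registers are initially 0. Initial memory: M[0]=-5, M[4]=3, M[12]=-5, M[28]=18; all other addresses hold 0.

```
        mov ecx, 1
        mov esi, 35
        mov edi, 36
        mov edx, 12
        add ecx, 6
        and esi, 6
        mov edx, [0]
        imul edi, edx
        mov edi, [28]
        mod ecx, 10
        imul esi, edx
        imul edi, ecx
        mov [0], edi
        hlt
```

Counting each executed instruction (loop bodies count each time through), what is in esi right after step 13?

ecx=1
esi=35
edi=36
edx=12
ecx=1+6=7
esi=35&6=2
edx=M[0]=-5
edi=36*(-5)=-180
edi=M[28]=18
ecx=7%10=7
esi=2*(-5)=-10
edi=18*7=126
mov [0], edi → M[0]=126
After step 13: esi = -10.

-10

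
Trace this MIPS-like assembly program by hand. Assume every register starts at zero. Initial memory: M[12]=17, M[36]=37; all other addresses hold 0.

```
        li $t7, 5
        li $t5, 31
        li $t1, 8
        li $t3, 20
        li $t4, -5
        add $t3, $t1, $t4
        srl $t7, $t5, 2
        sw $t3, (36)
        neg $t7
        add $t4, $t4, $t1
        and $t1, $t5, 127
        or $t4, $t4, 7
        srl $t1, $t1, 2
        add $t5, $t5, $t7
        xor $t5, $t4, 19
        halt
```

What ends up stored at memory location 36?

3

$t7=5
$t5=31
$t1=8
$t3=20
$t4=-5
$t3=8+(-5)=3
$t7=31>>2=7
sw $t3, (36) → M[36]=3
$t7=-(7)=-7
$t4=(-5)+8=3
$t1=31&127=31
$t4=3|7=7
$t1=31>>2=7
$t5=31+(-7)=24
$t5=7^19=20
halt.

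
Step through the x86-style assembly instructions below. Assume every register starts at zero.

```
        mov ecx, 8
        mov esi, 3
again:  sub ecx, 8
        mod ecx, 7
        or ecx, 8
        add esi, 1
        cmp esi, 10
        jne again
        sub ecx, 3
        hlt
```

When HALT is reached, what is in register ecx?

5

after mov ecx, 8: ecx=8
after mov esi, 3: esi=3
after sub ecx, 8: ecx=8-8=0
after mod ecx, 7: ecx=0%7=0
after or ecx, 8: ecx=0|8=8
after add esi, 1: esi=3+1=4
cmp esi, 10  (cmp 4,10)
jne again: taken
after sub ecx, 8: ecx=8-8=0
after mod ecx, 7: ecx=0%7=0
after or ecx, 8: ecx=0|8=8
after add esi, 1: esi=4+1=5
cmp esi, 10  (cmp 5,10)
jne again: taken
after sub ecx, 8: ecx=8-8=0
after mod ecx, 7: ecx=0%7=0
after or ecx, 8: ecx=0|8=8
after add esi, 1: esi=5+1=6
cmp esi, 10  (cmp 6,10)
jne again: taken
after sub ecx, 8: ecx=8-8=0
after mod ecx, 7: ecx=0%7=0
after or ecx, 8: ecx=0|8=8
after add esi, 1: esi=6+1=7
cmp esi, 10  (cmp 7,10)
jne again: taken
after sub ecx, 8: ecx=8-8=0
after mod ecx, 7: ecx=0%7=0
after or ecx, 8: ecx=0|8=8
after add esi, 1: esi=7+1=8
cmp esi, 10  (cmp 8,10)
jne again: taken
after sub ecx, 8: ecx=8-8=0
after mod ecx, 7: ecx=0%7=0
after or ecx, 8: ecx=0|8=8
after add esi, 1: esi=8+1=9
cmp esi, 10  (cmp 9,10)
jne again: taken
after sub ecx, 8: ecx=8-8=0
after mod ecx, 7: ecx=0%7=0
after or ecx, 8: ecx=0|8=8
after add esi, 1: esi=9+1=10
cmp esi, 10  (cmp 10,10)
jne again: not taken
after sub ecx, 3: ecx=8-3=5
halt.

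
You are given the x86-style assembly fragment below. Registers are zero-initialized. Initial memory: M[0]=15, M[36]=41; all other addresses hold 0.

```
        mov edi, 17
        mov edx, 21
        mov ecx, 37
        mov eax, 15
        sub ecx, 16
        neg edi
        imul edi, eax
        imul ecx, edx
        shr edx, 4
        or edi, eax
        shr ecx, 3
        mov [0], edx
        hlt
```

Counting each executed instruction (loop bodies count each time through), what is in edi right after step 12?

-241

mov edi, 17 → edi=17
mov edx, 21 → edx=21
mov ecx, 37 → ecx=37
mov eax, 15 → eax=15
sub ecx, 16 → ecx=37-16=21
neg edi → edi=-(17)=-17
imul edi, eax → edi=(-17)*15=-255
imul ecx, edx → ecx=21*21=441
shr edx, 4 → edx=21>>4=1
or edi, eax → edi=(-255)|15=-241
shr ecx, 3 → ecx=441>>3=55
mov [0], edx → M[0]=1
After step 12: edi = -241.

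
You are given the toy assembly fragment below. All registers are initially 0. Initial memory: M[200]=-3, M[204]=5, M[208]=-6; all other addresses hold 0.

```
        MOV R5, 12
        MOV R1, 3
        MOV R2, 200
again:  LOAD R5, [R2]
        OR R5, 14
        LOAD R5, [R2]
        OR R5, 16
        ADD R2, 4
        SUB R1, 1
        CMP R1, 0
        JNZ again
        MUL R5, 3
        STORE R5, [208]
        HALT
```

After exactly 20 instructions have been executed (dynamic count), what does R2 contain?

208

after MOV R5, 12: R5=12
after MOV R1, 3: R1=3
after MOV R2, 200: R2=200
after LOAD R5, [R2]: R5=M[200]=-3
after OR R5, 14: R5=(-3)|14=-1
after LOAD R5, [R2]: R5=M[200]=-3
after OR R5, 16: R5=(-3)|16=-3
after ADD R2, 4: R2=200+4=204
after SUB R1, 1: R1=3-1=2
CMP R1, 0  (cmp 2,0)
JNZ again: taken
after LOAD R5, [R2]: R5=M[204]=5
after OR R5, 14: R5=5|14=15
after LOAD R5, [R2]: R5=M[204]=5
after OR R5, 16: R5=5|16=21
after ADD R2, 4: R2=204+4=208
after SUB R1, 1: R1=2-1=1
CMP R1, 0  (cmp 1,0)
JNZ again: taken
after LOAD R5, [R2]: R5=M[208]=-6
After step 20: R2 = 208.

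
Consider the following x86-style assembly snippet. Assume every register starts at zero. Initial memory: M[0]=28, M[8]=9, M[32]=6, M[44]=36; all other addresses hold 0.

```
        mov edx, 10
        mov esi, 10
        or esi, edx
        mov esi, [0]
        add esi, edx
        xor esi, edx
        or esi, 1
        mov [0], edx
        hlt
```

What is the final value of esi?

mov edx, 10 → edx=10
mov esi, 10 → esi=10
or esi, edx → esi=10|10=10
mov esi, [0] → esi=M[0]=28
add esi, edx → esi=28+10=38
xor esi, edx → esi=38^10=44
or esi, 1 → esi=44|1=45
mov [0], edx → M[0]=10
halt.

45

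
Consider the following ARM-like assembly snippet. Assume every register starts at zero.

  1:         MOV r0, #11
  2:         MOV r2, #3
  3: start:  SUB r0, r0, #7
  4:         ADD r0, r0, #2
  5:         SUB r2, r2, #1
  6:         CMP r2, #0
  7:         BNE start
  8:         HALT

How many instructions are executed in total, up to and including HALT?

18

MOV r0, #11 → r0=11
MOV r2, #3 → r2=3
SUB r0, r0, #7 → r0=11-7=4
ADD r0, r0, #2 → r0=4+2=6
SUB r2, r2, #1 → r2=3-1=2
CMP r2, #0  (cmp 2,0)
BNE start: taken
SUB r0, r0, #7 → r0=6-7=-1
ADD r0, r0, #2 → r0=(-1)+2=1
SUB r2, r2, #1 → r2=2-1=1
CMP r2, #0  (cmp 1,0)
BNE start: taken
SUB r0, r0, #7 → r0=1-7=-6
ADD r0, r0, #2 → r0=(-6)+2=-4
SUB r2, r2, #1 → r2=1-1=0
CMP r2, #0  (cmp 0,0)
BNE start: not taken
halt.
Total executed instructions: 18.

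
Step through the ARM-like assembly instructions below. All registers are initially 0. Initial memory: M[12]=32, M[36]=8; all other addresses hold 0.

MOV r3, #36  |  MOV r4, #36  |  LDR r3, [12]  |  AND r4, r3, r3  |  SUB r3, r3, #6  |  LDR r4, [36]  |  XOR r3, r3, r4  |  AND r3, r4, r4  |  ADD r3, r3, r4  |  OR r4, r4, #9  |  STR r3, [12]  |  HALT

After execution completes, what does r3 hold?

MOV r3, #36 → r3=36
MOV r4, #36 → r4=36
LDR r3, [12] → r3=M[12]=32
AND r4, r3, r3 → r4=32&32=32
SUB r3, r3, #6 → r3=32-6=26
LDR r4, [36] → r4=M[36]=8
XOR r3, r3, r4 → r3=26^8=18
AND r3, r4, r4 → r3=8&8=8
ADD r3, r3, r4 → r3=8+8=16
OR r4, r4, #9 → r4=8|9=9
STR r3, [12] → M[12]=16
halt.

16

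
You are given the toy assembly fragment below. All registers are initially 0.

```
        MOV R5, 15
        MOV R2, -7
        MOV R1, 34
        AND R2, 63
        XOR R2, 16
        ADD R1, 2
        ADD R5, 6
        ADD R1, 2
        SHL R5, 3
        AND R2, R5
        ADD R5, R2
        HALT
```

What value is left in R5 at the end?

after MOV R5, 15: R5=15
after MOV R2, -7: R2=-7
after MOV R1, 34: R1=34
after AND R2, 63: R2=(-7)&63=57
after XOR R2, 16: R2=57^16=41
after ADD R1, 2: R1=34+2=36
after ADD R5, 6: R5=15+6=21
after ADD R1, 2: R1=36+2=38
after SHL R5, 3: R5=21<<3=168
after AND R2, R5: R2=41&168=40
after ADD R5, R2: R5=168+40=208
halt.

208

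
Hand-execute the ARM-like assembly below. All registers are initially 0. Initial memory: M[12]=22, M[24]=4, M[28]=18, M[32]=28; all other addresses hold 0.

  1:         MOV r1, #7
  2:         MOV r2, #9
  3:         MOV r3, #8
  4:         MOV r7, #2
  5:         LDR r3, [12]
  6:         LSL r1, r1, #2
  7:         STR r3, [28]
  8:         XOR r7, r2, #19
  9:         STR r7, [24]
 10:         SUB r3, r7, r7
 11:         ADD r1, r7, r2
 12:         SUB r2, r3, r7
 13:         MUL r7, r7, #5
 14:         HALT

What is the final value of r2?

MOV r1, #7 → r1=7
MOV r2, #9 → r2=9
MOV r3, #8 → r3=8
MOV r7, #2 → r7=2
LDR r3, [12] → r3=M[12]=22
LSL r1, r1, #2 → r1=7<<2=28
STR r3, [28] → M[28]=22
XOR r7, r2, #19 → r7=9^19=26
STR r7, [24] → M[24]=26
SUB r3, r7, r7 → r3=26-26=0
ADD r1, r7, r2 → r1=26+9=35
SUB r2, r3, r7 → r2=0-26=-26
MUL r7, r7, #5 → r7=26*5=130
halt.

-26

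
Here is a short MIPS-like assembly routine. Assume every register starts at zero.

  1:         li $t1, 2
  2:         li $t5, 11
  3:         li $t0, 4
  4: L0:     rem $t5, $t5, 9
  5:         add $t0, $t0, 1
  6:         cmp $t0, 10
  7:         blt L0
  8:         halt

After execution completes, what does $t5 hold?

2

after li $t1, 2: $t1=2
after li $t5, 11: $t5=11
after li $t0, 4: $t0=4
after rem $t5, $t5, 9: $t5=11%9=2
after add $t0, $t0, 1: $t0=4+1=5
cmp $t0, 10  (cmp 5,10)
blt L0: taken
after rem $t5, $t5, 9: $t5=2%9=2
after add $t0, $t0, 1: $t0=5+1=6
cmp $t0, 10  (cmp 6,10)
blt L0: taken
after rem $t5, $t5, 9: $t5=2%9=2
after add $t0, $t0, 1: $t0=6+1=7
cmp $t0, 10  (cmp 7,10)
blt L0: taken
after rem $t5, $t5, 9: $t5=2%9=2
after add $t0, $t0, 1: $t0=7+1=8
cmp $t0, 10  (cmp 8,10)
blt L0: taken
after rem $t5, $t5, 9: $t5=2%9=2
after add $t0, $t0, 1: $t0=8+1=9
cmp $t0, 10  (cmp 9,10)
blt L0: taken
after rem $t5, $t5, 9: $t5=2%9=2
after add $t0, $t0, 1: $t0=9+1=10
cmp $t0, 10  (cmp 10,10)
blt L0: not taken
halt.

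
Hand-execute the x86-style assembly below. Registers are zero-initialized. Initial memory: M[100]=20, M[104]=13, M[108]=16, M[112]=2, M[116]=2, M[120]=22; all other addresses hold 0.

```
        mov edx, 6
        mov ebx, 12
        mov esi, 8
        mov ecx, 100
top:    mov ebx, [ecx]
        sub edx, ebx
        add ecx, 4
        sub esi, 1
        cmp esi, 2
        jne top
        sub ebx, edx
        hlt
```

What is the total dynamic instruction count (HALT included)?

42

edx=6
ebx=12
esi=8
ecx=100
ebx=M[100]=20
edx=6-20=-14
ecx=100+4=104
esi=8-1=7
cmp esi, 2  (cmp 7,2)
jne top: taken
ebx=M[104]=13
edx=(-14)-13=-27
ecx=104+4=108
esi=7-1=6
cmp esi, 2  (cmp 6,2)
jne top: taken
ebx=M[108]=16
edx=(-27)-16=-43
ecx=108+4=112
esi=6-1=5
cmp esi, 2  (cmp 5,2)
jne top: taken
ebx=M[112]=2
edx=(-43)-2=-45
ecx=112+4=116
esi=5-1=4
cmp esi, 2  (cmp 4,2)
jne top: taken
ebx=M[116]=2
edx=(-45)-2=-47
ecx=116+4=120
esi=4-1=3
cmp esi, 2  (cmp 3,2)
jne top: taken
ebx=M[120]=22
edx=(-47)-22=-69
ecx=120+4=124
esi=3-1=2
cmp esi, 2  (cmp 2,2)
jne top: not taken
ebx=22-(-69)=91
halt.
Total executed instructions: 42.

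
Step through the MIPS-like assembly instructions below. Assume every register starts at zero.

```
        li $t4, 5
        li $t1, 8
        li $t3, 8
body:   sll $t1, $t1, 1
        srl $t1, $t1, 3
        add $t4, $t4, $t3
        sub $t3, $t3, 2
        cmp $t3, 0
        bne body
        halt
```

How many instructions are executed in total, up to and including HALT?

li $t4, 5 → $t4=5
li $t1, 8 → $t1=8
li $t3, 8 → $t3=8
sll $t1, $t1, 1 → $t1=8<<1=16
srl $t1, $t1, 3 → $t1=16>>3=2
add $t4, $t4, $t3 → $t4=5+8=13
sub $t3, $t3, 2 → $t3=8-2=6
cmp $t3, 0  (cmp 6,0)
bne body: taken
sll $t1, $t1, 1 → $t1=2<<1=4
srl $t1, $t1, 3 → $t1=4>>3=0
add $t4, $t4, $t3 → $t4=13+6=19
sub $t3, $t3, 2 → $t3=6-2=4
cmp $t3, 0  (cmp 4,0)
bne body: taken
sll $t1, $t1, 1 → $t1=0<<1=0
srl $t1, $t1, 3 → $t1=0>>3=0
add $t4, $t4, $t3 → $t4=19+4=23
sub $t3, $t3, 2 → $t3=4-2=2
cmp $t3, 0  (cmp 2,0)
bne body: taken
sll $t1, $t1, 1 → $t1=0<<1=0
srl $t1, $t1, 3 → $t1=0>>3=0
add $t4, $t4, $t3 → $t4=23+2=25
sub $t3, $t3, 2 → $t3=2-2=0
cmp $t3, 0  (cmp 0,0)
bne body: not taken
halt.
Total executed instructions: 28.

28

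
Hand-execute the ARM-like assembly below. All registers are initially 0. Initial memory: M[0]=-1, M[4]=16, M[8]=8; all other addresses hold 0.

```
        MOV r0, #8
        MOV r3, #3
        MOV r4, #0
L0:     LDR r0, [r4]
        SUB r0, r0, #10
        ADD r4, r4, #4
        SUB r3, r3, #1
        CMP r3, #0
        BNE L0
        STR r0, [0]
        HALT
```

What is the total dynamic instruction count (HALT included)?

MOV r0, #8 → r0=8
MOV r3, #3 → r3=3
MOV r4, #0 → r4=0
LDR r0, [r4] → r0=M[0]=-1
SUB r0, r0, #10 → r0=(-1)-10=-11
ADD r4, r4, #4 → r4=0+4=4
SUB r3, r3, #1 → r3=3-1=2
CMP r3, #0  (cmp 2,0)
BNE L0: taken
LDR r0, [r4] → r0=M[4]=16
SUB r0, r0, #10 → r0=16-10=6
ADD r4, r4, #4 → r4=4+4=8
SUB r3, r3, #1 → r3=2-1=1
CMP r3, #0  (cmp 1,0)
BNE L0: taken
LDR r0, [r4] → r0=M[8]=8
SUB r0, r0, #10 → r0=8-10=-2
ADD r4, r4, #4 → r4=8+4=12
SUB r3, r3, #1 → r3=1-1=0
CMP r3, #0  (cmp 0,0)
BNE L0: not taken
STR r0, [0] → M[0]=-2
halt.
Total executed instructions: 23.

23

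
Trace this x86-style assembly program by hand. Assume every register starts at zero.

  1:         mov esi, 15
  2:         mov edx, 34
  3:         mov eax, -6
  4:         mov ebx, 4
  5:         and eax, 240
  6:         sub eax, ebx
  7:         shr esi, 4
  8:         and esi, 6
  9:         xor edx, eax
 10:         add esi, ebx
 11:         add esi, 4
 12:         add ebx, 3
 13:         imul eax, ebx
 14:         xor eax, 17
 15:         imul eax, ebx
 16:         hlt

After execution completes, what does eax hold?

11459

esi=15
edx=34
eax=-6
ebx=4
eax=(-6)&240=240
eax=240-4=236
esi=15>>4=0
esi=0&6=0
edx=34^236=206
esi=0+4=4
esi=4+4=8
ebx=4+3=7
eax=236*7=1652
eax=1652^17=1637
eax=1637*7=11459
halt.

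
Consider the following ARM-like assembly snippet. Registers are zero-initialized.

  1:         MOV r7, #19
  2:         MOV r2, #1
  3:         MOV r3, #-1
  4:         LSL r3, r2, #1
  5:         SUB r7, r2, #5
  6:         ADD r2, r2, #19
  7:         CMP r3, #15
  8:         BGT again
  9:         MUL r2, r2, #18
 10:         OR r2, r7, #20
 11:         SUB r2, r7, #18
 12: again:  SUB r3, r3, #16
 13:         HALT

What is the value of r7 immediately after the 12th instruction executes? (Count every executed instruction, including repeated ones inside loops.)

-4

after MOV r7, #19: r7=19
after MOV r2, #1: r2=1
after MOV r3, #-1: r3=-1
after LSL r3, r2, #1: r3=1<<1=2
after SUB r7, r2, #5: r7=1-5=-4
after ADD r2, r2, #19: r2=1+19=20
CMP r3, #15  (cmp 2,15)
BGT again: not taken
after MUL r2, r2, #18: r2=20*18=360
after OR r2, r7, #20: r2=(-4)|20=-4
after SUB r2, r7, #18: r2=(-4)-18=-22
after SUB r3, r3, #16: r3=2-16=-14
After step 12: r7 = -4.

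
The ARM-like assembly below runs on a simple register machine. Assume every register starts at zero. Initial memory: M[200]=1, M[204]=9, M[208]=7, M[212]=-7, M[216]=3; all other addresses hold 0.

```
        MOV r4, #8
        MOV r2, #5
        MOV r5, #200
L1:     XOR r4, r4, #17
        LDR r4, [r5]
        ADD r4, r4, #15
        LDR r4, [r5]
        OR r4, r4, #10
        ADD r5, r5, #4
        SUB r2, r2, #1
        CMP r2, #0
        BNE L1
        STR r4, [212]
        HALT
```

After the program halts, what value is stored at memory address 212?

MOV r4, #8 → r4=8
MOV r2, #5 → r2=5
MOV r5, #200 → r5=200
XOR r4, r4, #17 → r4=8^17=25
LDR r4, [r5] → r4=M[200]=1
ADD r4, r4, #15 → r4=1+15=16
LDR r4, [r5] → r4=M[200]=1
OR r4, r4, #10 → r4=1|10=11
ADD r5, r5, #4 → r5=200+4=204
SUB r2, r2, #1 → r2=5-1=4
CMP r2, #0  (cmp 4,0)
BNE L1: taken
XOR r4, r4, #17 → r4=11^17=26
LDR r4, [r5] → r4=M[204]=9
ADD r4, r4, #15 → r4=9+15=24
LDR r4, [r5] → r4=M[204]=9
OR r4, r4, #10 → r4=9|10=11
ADD r5, r5, #4 → r5=204+4=208
SUB r2, r2, #1 → r2=4-1=3
CMP r2, #0  (cmp 3,0)
BNE L1: taken
XOR r4, r4, #17 → r4=11^17=26
LDR r4, [r5] → r4=M[208]=7
ADD r4, r4, #15 → r4=7+15=22
LDR r4, [r5] → r4=M[208]=7
OR r4, r4, #10 → r4=7|10=15
ADD r5, r5, #4 → r5=208+4=212
SUB r2, r2, #1 → r2=3-1=2
CMP r2, #0  (cmp 2,0)
BNE L1: taken
XOR r4, r4, #17 → r4=15^17=30
LDR r4, [r5] → r4=M[212]=-7
ADD r4, r4, #15 → r4=(-7)+15=8
LDR r4, [r5] → r4=M[212]=-7
OR r4, r4, #10 → r4=(-7)|10=-5
ADD r5, r5, #4 → r5=212+4=216
SUB r2, r2, #1 → r2=2-1=1
CMP r2, #0  (cmp 1,0)
BNE L1: taken
XOR r4, r4, #17 → r4=(-5)^17=-22
LDR r4, [r5] → r4=M[216]=3
ADD r4, r4, #15 → r4=3+15=18
LDR r4, [r5] → r4=M[216]=3
OR r4, r4, #10 → r4=3|10=11
ADD r5, r5, #4 → r5=216+4=220
SUB r2, r2, #1 → r2=1-1=0
CMP r2, #0  (cmp 0,0)
BNE L1: not taken
STR r4, [212] → M[212]=11
halt.

11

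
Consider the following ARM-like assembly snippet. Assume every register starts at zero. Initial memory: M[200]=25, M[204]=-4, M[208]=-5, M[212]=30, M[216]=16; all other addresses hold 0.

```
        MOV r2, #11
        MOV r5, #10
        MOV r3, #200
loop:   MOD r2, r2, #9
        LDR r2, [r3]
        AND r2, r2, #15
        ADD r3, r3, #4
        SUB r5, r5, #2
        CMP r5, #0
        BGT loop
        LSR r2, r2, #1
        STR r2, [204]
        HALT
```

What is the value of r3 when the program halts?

220

after MOV r2, #11: r2=11
after MOV r5, #10: r5=10
after MOV r3, #200: r3=200
after MOD r2, r2, #9: r2=11%9=2
after LDR r2, [r3]: r2=M[200]=25
after AND r2, r2, #15: r2=25&15=9
after ADD r3, r3, #4: r3=200+4=204
after SUB r5, r5, #2: r5=10-2=8
CMP r5, #0  (cmp 8,0)
BGT loop: taken
after MOD r2, r2, #9: r2=9%9=0
after LDR r2, [r3]: r2=M[204]=-4
after AND r2, r2, #15: r2=(-4)&15=12
after ADD r3, r3, #4: r3=204+4=208
after SUB r5, r5, #2: r5=8-2=6
CMP r5, #0  (cmp 6,0)
BGT loop: taken
after MOD r2, r2, #9: r2=12%9=3
after LDR r2, [r3]: r2=M[208]=-5
after AND r2, r2, #15: r2=(-5)&15=11
after ADD r3, r3, #4: r3=208+4=212
after SUB r5, r5, #2: r5=6-2=4
CMP r5, #0  (cmp 4,0)
BGT loop: taken
after MOD r2, r2, #9: r2=11%9=2
after LDR r2, [r3]: r2=M[212]=30
after AND r2, r2, #15: r2=30&15=14
after ADD r3, r3, #4: r3=212+4=216
after SUB r5, r5, #2: r5=4-2=2
CMP r5, #0  (cmp 2,0)
BGT loop: taken
after MOD r2, r2, #9: r2=14%9=5
after LDR r2, [r3]: r2=M[216]=16
after AND r2, r2, #15: r2=16&15=0
after ADD r3, r3, #4: r3=216+4=220
after SUB r5, r5, #2: r5=2-2=0
CMP r5, #0  (cmp 0,0)
BGT loop: not taken
after LSR r2, r2, #1: r2=0>>1=0
STR r2, [204] → M[204]=0
halt.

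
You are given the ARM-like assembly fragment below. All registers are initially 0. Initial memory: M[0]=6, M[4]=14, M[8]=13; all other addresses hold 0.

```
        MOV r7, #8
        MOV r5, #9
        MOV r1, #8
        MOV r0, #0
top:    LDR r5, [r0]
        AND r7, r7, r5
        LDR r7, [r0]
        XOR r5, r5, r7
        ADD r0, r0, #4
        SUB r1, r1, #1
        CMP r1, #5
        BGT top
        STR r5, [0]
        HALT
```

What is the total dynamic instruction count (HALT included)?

30

after MOV r7, #8: r7=8
after MOV r5, #9: r5=9
after MOV r1, #8: r1=8
after MOV r0, #0: r0=0
after LDR r5, [r0]: r5=M[0]=6
after AND r7, r7, r5: r7=8&6=0
after LDR r7, [r0]: r7=M[0]=6
after XOR r5, r5, r7: r5=6^6=0
after ADD r0, r0, #4: r0=0+4=4
after SUB r1, r1, #1: r1=8-1=7
CMP r1, #5  (cmp 7,5)
BGT top: taken
after LDR r5, [r0]: r5=M[4]=14
after AND r7, r7, r5: r7=6&14=6
after LDR r7, [r0]: r7=M[4]=14
after XOR r5, r5, r7: r5=14^14=0
after ADD r0, r0, #4: r0=4+4=8
after SUB r1, r1, #1: r1=7-1=6
CMP r1, #5  (cmp 6,5)
BGT top: taken
after LDR r5, [r0]: r5=M[8]=13
after AND r7, r7, r5: r7=14&13=12
after LDR r7, [r0]: r7=M[8]=13
after XOR r5, r5, r7: r5=13^13=0
after ADD r0, r0, #4: r0=8+4=12
after SUB r1, r1, #1: r1=6-1=5
CMP r1, #5  (cmp 5,5)
BGT top: not taken
STR r5, [0] → M[0]=0
halt.
Total executed instructions: 30.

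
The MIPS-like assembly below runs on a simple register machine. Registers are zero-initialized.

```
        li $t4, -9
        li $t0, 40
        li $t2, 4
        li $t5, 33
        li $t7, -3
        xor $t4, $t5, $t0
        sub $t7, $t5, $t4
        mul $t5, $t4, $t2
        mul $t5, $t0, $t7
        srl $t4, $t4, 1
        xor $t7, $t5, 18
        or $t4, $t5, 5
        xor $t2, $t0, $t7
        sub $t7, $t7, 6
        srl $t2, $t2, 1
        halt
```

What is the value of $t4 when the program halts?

965

$t4=-9
$t0=40
$t2=4
$t5=33
$t7=-3
$t4=33^40=9
$t7=33-9=24
$t5=9*4=36
$t5=40*24=960
$t4=9>>1=4
$t7=960^18=978
$t4=960|5=965
$t2=40^978=1018
$t7=978-6=972
$t2=1018>>1=509
halt.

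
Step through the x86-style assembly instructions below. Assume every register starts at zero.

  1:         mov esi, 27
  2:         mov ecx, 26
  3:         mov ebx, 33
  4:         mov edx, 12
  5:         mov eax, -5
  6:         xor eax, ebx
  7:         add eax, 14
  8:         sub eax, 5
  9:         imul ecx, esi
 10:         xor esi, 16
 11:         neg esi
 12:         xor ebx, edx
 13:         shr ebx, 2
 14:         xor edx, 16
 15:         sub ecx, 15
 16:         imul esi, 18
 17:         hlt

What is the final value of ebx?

esi=27
ecx=26
ebx=33
edx=12
eax=-5
eax=(-5)^33=-38
eax=(-38)+14=-24
eax=(-24)-5=-29
ecx=26*27=702
esi=27^16=11
esi=-(11)=-11
ebx=33^12=45
ebx=45>>2=11
edx=12^16=28
ecx=702-15=687
esi=(-11)*18=-198
halt.

11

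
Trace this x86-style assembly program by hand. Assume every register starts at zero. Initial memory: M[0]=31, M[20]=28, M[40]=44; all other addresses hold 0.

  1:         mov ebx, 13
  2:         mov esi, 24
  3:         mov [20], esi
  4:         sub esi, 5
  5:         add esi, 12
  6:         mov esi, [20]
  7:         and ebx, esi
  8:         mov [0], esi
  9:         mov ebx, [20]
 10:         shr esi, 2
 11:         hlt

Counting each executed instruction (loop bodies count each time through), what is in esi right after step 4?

19

ebx=13
esi=24
mov [20], esi → M[20]=24
esi=24-5=19
After step 4: esi = 19.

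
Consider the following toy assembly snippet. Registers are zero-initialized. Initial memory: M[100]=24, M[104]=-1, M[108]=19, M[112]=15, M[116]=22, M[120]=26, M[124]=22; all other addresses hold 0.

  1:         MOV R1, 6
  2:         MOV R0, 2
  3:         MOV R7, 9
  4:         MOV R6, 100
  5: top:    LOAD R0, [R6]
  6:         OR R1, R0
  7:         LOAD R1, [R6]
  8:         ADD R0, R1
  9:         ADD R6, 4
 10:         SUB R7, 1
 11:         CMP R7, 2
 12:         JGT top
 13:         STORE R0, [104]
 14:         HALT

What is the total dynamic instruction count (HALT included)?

62

R1=6
R0=2
R7=9
R6=100
R0=M[100]=24
R1=6|24=30
R1=M[100]=24
R0=24+24=48
R6=100+4=104
R7=9-1=8
CMP R7, 2  (cmp 8,2)
JGT top: taken
R0=M[104]=-1
R1=24|(-1)=-1
R1=M[104]=-1
R0=(-1)+(-1)=-2
R6=104+4=108
R7=8-1=7
CMP R7, 2  (cmp 7,2)
JGT top: taken
R0=M[108]=19
R1=(-1)|19=-1
R1=M[108]=19
R0=19+19=38
R6=108+4=112
R7=7-1=6
CMP R7, 2  (cmp 6,2)
JGT top: taken
R0=M[112]=15
R1=19|15=31
R1=M[112]=15
R0=15+15=30
R6=112+4=116
R7=6-1=5
CMP R7, 2  (cmp 5,2)
JGT top: taken
R0=M[116]=22
R1=15|22=31
R1=M[116]=22
R0=22+22=44
R6=116+4=120
R7=5-1=4
CMP R7, 2  (cmp 4,2)
JGT top: taken
R0=M[120]=26
R1=22|26=30
R1=M[120]=26
R0=26+26=52
R6=120+4=124
R7=4-1=3
CMP R7, 2  (cmp 3,2)
JGT top: taken
R0=M[124]=22
R1=26|22=30
R1=M[124]=22
R0=22+22=44
R6=124+4=128
R7=3-1=2
CMP R7, 2  (cmp 2,2)
JGT top: not taken
STORE R0, [104] → M[104]=44
halt.
Total executed instructions: 62.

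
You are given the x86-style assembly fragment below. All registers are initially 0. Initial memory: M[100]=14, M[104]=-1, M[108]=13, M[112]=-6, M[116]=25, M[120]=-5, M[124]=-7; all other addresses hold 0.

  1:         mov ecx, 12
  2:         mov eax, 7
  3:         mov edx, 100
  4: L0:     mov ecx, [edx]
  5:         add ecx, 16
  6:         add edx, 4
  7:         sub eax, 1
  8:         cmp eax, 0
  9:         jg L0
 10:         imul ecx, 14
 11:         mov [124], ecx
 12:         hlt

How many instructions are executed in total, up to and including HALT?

mov ecx, 12 → ecx=12
mov eax, 7 → eax=7
mov edx, 100 → edx=100
mov ecx, [edx] → ecx=M[100]=14
add ecx, 16 → ecx=14+16=30
add edx, 4 → edx=100+4=104
sub eax, 1 → eax=7-1=6
cmp eax, 0  (cmp 6,0)
jg L0: taken
mov ecx, [edx] → ecx=M[104]=-1
add ecx, 16 → ecx=(-1)+16=15
add edx, 4 → edx=104+4=108
sub eax, 1 → eax=6-1=5
cmp eax, 0  (cmp 5,0)
jg L0: taken
mov ecx, [edx] → ecx=M[108]=13
add ecx, 16 → ecx=13+16=29
add edx, 4 → edx=108+4=112
sub eax, 1 → eax=5-1=4
cmp eax, 0  (cmp 4,0)
jg L0: taken
mov ecx, [edx] → ecx=M[112]=-6
add ecx, 16 → ecx=(-6)+16=10
add edx, 4 → edx=112+4=116
sub eax, 1 → eax=4-1=3
cmp eax, 0  (cmp 3,0)
jg L0: taken
mov ecx, [edx] → ecx=M[116]=25
add ecx, 16 → ecx=25+16=41
add edx, 4 → edx=116+4=120
sub eax, 1 → eax=3-1=2
cmp eax, 0  (cmp 2,0)
jg L0: taken
mov ecx, [edx] → ecx=M[120]=-5
add ecx, 16 → ecx=(-5)+16=11
add edx, 4 → edx=120+4=124
sub eax, 1 → eax=2-1=1
cmp eax, 0  (cmp 1,0)
jg L0: taken
mov ecx, [edx] → ecx=M[124]=-7
add ecx, 16 → ecx=(-7)+16=9
add edx, 4 → edx=124+4=128
sub eax, 1 → eax=1-1=0
cmp eax, 0  (cmp 0,0)
jg L0: not taken
imul ecx, 14 → ecx=9*14=126
mov [124], ecx → M[124]=126
halt.
Total executed instructions: 48.

48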